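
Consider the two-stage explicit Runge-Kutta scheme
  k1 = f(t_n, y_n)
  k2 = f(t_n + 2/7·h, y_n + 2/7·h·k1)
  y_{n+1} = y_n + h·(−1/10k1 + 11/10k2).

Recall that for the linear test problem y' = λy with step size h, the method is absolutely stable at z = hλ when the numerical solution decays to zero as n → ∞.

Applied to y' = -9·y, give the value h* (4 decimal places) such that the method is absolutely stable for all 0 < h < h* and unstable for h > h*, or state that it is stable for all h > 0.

(-3.1818,0); λ=-9 ⇒ h* = (35/11)/9 = 0.3535.

Set f=λy, z=hλ:
  k1=λy_n ⇒ h·k1=z·y_n;  k2=λ(1+2/7z)y_n ⇒ h·k2=z(1+2/7z)y_n
  y_{n+1}/y_n = 1 − 1/10z + 11/10z(1+2/7z) = 1 + z + 11/35z²
  Hence R(z) = 1 + z + 11/35z².

Need |R(x)|<1, x<0.
x=-0.37: |R|=0.6730
R=1: x+11/35x²=0 ⇒ x=−35/11=-3.1818; min R=1−1/(4·11/35)=0.2045>−1
Confirm numerically:
  x=-3.043: |R|=0.86724 <1
  x=-2.954: |R|=0.78849 <1
  x=-1.877: |R|=0.23027 <1
  x=-3.567: |R|=1.43181 >1
  x=-3.557: |R|=1.41942 >1
  x=-3.555: |R|=1.41695 >1
Interval (-3.1818, 0).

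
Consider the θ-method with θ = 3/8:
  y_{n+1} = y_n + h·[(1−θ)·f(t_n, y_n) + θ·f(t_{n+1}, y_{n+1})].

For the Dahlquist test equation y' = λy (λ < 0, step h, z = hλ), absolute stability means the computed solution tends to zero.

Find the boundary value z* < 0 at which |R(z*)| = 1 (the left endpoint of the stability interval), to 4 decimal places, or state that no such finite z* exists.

With y'=λy (z=hλ):
  y_{n+1} = y_n + z·[5/8·y_n + 3/8·y_{n+1}] ⇒ (1 − 3/8z)y_{n+1} = (1 + 5/8z)y_n
  so R(z) = (1 + 5/8z)/(1 − 3/8z).

Find x<0 with |R(x)|<1.
x=-1.41: |R|=0.0777
R=−1: 1+5/8x = −1+3/8x ⇒ -1/4x=2 ⇒ x=2/(-1/4)=-8.0000
Confirm numerically:
  x=-6.691: |R|=0.90674 <1
  x=-5.026: |R|=0.74227 <1
  x=-4.645: |R|=0.69410 <1
  x=-3.235: |R|=0.46173 <1
  x=-8.450: |R|=1.02699 >1
  x=-8.203: |R|=1.01245 >1
Stable set (-8.0000, 0).

z* = -8.0000.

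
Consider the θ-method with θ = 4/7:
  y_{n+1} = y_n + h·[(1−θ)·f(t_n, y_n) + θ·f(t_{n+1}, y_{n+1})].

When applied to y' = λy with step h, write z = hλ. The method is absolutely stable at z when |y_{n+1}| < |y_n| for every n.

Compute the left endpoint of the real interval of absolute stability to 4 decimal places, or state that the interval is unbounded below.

(−∞, 0) — no finite endpoint.

Test eqn y'=λy, z=hλ:
  y_{n+1} = y_n + z·[3/7·y_n + 4/7·y_{n+1}] ⇒ (1 − 4/7z)y_{n+1} = (1 + 3/7z)y_n
  ⇒ R(z) = (1 + 3/7z)/(1 − 4/7z).

Need |R(x)|<1, x<0.
x=-0.88: |R|=0.4144
x=-2: |R|=0.0667
x=-10: |R|=0.4894
x=-100: |R|=0.7199
θ=4/7≥1/2 ⇒ |1+3/7x|<|1−4/7x| ∀x<0 ⇒ stable on all of ℝ⁻.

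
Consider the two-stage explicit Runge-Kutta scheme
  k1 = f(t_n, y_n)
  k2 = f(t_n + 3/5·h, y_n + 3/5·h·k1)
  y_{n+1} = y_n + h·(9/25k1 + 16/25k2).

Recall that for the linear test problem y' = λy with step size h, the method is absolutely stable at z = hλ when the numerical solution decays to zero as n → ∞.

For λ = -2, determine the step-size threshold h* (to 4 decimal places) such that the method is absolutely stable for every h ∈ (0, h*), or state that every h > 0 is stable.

(-2.6042,0); λ=-2 ⇒ h* = (125/48)/2 = 1.3021.

Set f=λy, z=hλ:
  k1=λy_n ⇒ h·k1=z·y_n;  k2=λ(1+3/5z)y_n ⇒ h·k2=z(1+3/5z)y_n
  y_{n+1}/y_n = 1 + 9/25z + 16/25z(1+3/5z) = 1 + z + 48/125z²
  ⇒ R(z) = 1 + z + 48/125z².

Need |R(x)|<1, x<0.
x=-0.93: |R|=0.4021
R=1: x+48/125x²=0 ⇒ x=−125/48=-2.6042; min R=1−1/(4·48/125)=0.3490>−1
Confirm numerically:
  x=-2.442: |R|=0.84793 <1
  x=-2.420: |R|=0.82886 <1
  x=-2.367: |R|=0.78443 <1
  x=-2.992: |R|=1.44559 >1
  x=-2.904: |R|=1.33435 >1
  x=-2.895: |R|=1.32331 >1
Interval (-2.6042, 0).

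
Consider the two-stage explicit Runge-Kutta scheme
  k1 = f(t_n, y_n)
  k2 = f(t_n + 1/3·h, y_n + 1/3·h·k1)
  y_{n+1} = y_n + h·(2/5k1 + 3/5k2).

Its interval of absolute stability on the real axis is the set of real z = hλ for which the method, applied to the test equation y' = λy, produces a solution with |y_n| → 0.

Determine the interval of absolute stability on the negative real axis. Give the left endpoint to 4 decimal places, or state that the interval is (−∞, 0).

With y'=λy (z=hλ):
  k1=λy_n ⇒ h·k1=z·y_n;  k2=λ(1+1/3z)y_n ⇒ h·k2=z(1+1/3z)y_n
  y_{n+1}/y_n = 1 + 2/5z + 3/5z(1+1/3z) = 1 + z + 1/5z²
  R(z) = 1 + z + 1/5z².

Boundary: |R(x)|=1, x<0.
x=-0.58: |R|=0.4873
R=1: x+1/5x²=0 ⇒ x=−5=-5.0000; min R=1−1/(4·1/5)=-0.2500>−1
Confirm numerically:
  x=-4.627: |R|=0.65483 <1
  x=-3.869: |R|=0.12483 <1
  x=-3.605: |R|=0.00579 <1
  x=-5.568: |R|=1.63252 >1
  x=-5.350: |R|=1.37450 >1
Interval (-5.0000, 0).

z∈(-5.0000,0).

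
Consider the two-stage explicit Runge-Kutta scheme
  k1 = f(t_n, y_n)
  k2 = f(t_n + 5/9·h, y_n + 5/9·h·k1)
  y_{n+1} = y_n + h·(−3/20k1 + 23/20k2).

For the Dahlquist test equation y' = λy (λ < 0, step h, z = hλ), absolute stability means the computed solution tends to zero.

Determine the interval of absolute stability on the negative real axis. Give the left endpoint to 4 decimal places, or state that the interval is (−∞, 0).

(-1.5652, 0).

Test eqn y'=λy, z=hλ:
  k1=λy_n ⇒ h·k1=z·y_n;  k2=λ(1+5/9z)y_n ⇒ h·k2=z(1+5/9z)y_n
  y_{n+1}/y_n = 1 − 3/20z + 23/20z(1+5/9z) = 1 + z + 23/36z²
  Hence R(z) = 1 + z + 23/36z².

Boundary: |R(x)|=1, x<0.
x=-0.8: |R|=0.6089
R=1: x+23/36x²=0 ⇒ x=−36/23=-1.5652; min R=1−1/(4·23/36)=0.6087>−1
Confirm numerically:
  x=-1.250: |R|=0.74826 <1
  x=-1.223: |R|=0.73260 <1
  x=-0.628: |R|=0.62397 <1
  x=-1.669: |R|=1.11066 >1
  x=-1.668: |R|=1.10953 >1
Interval (-1.5652, 0).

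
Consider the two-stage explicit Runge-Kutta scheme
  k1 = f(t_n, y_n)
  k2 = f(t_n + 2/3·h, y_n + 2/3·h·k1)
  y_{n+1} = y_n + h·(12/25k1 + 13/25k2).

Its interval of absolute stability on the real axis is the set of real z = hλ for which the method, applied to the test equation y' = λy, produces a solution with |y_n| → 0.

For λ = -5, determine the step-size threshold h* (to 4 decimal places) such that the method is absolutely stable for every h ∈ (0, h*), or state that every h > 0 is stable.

With y'=λy (z=hλ):
  k1=λy_n ⇒ h·k1=z·y_n;  k2=λ(1+2/3z)y_n ⇒ h·k2=z(1+2/3z)y_n
  y_{n+1}/y_n = 1 + 12/25z + 13/25z(1+2/3z) = 1 + z + 26/75z²
  R(z) = 1 + z + 26/75z².

Find x<0 with |R(x)|<1.
x=-0.64: |R|=0.5020
R=1: x+26/75x²=0 ⇒ x=−75/26=-2.8846; min R=1−1/(4·26/75)=0.2788>−1
Confirm numerically:
  x=-1.810: |R|=0.32571 <1
  x=-1.533: |R|=0.28170 <1
  x=-1.437: |R|=0.27886 <1
  x=-3.044: |R|=1.16819 >1
  x=-3.037: |R|=1.16043 >1
  x=-2.997: |R|=1.11676 >1
So |R|<1 on (-2.8846, 0).

(-2.8846,0); λ=-5 ⇒ h* = (75/26)/5 = 0.5769.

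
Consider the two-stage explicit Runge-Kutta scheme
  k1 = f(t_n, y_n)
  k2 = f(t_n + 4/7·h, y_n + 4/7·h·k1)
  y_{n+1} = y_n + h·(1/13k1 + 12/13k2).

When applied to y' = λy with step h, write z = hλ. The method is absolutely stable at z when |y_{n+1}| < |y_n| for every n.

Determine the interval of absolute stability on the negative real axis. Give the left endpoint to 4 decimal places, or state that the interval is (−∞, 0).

Test eqn y'=λy, z=hλ:
  k1=λy_n ⇒ h·k1=z·y_n;  k2=λ(1+4/7z)y_n ⇒ h·k2=z(1+4/7z)y_n
  y_{n+1}/y_n = 1 + 1/13z + 12/13z(1+4/7z) = 1 + z + 48/91z²
  ⇒ R(z) = 1 + z + 48/91z².

Solve |R(x)|<1 on ℝ⁻.
x=-1.07: |R|=0.5339
R=1: x+48/91x²=0 ⇒ x=−91/48=-1.8958; min R=1−1/(4·48/91)=0.5260>−1
Confirm numerically:
  x=-1.480: |R|=0.67538 <1
  x=-1.304: |R|=0.59292 <1
  x=-1.183: |R|=0.55519 <1
  x=-0.908: |R|=0.52688 <1
  x=-2.488: |R|=1.77713 >1
  x=-2.441: |R|=1.70194 >1
Stable set (-1.8958, 0).

(-1.8958, 0).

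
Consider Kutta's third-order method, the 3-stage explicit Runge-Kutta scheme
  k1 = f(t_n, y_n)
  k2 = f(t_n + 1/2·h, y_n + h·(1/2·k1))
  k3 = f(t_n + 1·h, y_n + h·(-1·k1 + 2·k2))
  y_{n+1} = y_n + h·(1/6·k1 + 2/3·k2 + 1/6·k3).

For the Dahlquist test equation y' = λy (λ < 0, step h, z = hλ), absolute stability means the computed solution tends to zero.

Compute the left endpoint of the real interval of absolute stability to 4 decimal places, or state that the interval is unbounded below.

left endpoint -2.5127.

Set f=λy, z=hλ:
  order 3, 3-stage ⇒ R(z)=1+z+z^2/2+z^3/6
  (e.g. R(-0.61)=0.53822, |R|=0.53822)

Boundary: |R(x)|=1, x<0.
x=-0.61: |R|=0.5382
|R(-1.5)|=0.0625 |R(-1.43)|=0.1051 |R(-0.55)|=0.5735
Bisect:
  x_lo=-3.3753 |R|=3.0880  x_hi=-0.1372 |R|=0.8718
  mid=-1.75626 |R|=0.11688 →hi
  mid=-2.56579 |R|=1.08937 →lo
  mid=-2.16103 |R|=0.50802 →hi
  mid=-2.36341 |R|=0.77078 →hi
  mid=-2.46460 |R|=0.92258 →hi
  mid=-2.51520 |R|=1.00404 →lo
  mid=-2.48990 |R|=0.96283 →hi
  mid=-2.50255 |R|=0.98331 →hi
  mid=-2.50887 |R|=0.99364 →hi
  ...
  [-2.51283,-2.51263] ⇒ x*=-2.5127
Stable set (-2.5127, 0).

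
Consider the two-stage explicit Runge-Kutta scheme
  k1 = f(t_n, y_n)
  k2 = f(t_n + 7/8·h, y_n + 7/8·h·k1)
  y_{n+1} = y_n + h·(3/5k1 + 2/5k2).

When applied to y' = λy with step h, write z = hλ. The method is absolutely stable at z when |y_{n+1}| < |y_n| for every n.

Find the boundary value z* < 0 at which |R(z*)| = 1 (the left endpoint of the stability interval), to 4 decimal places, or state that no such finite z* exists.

Test eqn y'=λy, z=hλ:
  k1=λy_n ⇒ h·k1=z·y_n;  k2=λ(1+7/8z)y_n ⇒ h·k2=z(1+7/8z)y_n
  y_{n+1}/y_n = 1 + 3/5z + 2/5z(1+7/8z) = 1 + z + 7/20z²
  Hence R(z) = 1 + z + 7/20z².

Solve |R(x)|<1 on ℝ⁻.
x=-1.28: |R|=0.2934
R=1: x+7/20x²=0 ⇒ x=−20/7=-2.8571; min R=1−1/(4·7/20)=0.2857>−1
Confirm numerically:
  x=-2.616: |R|=0.77921 <1
  x=-1.798: |R|=0.33348 <1
  x=-1.170: |R|=0.30912 <1
  x=-3.146: |R|=1.31806 >1
  x=-3.005: |R|=1.15551 >1
  x=-2.924: |R|=1.06842 >1
So |R|<1 on (-2.8571, 0).

left endpoint -2.8571.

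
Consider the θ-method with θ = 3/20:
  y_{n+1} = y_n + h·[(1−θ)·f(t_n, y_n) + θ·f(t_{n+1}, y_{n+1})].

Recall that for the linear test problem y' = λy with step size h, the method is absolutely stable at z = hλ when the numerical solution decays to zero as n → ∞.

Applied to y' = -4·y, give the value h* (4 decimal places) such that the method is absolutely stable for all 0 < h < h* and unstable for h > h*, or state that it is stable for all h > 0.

(-2.8571,0); λ=-4 ⇒ h* = (20/7)/4 = 0.7143.

On y'=λy, z=hλ:
  y_{n+1} = y_n + z·[17/20·y_n + 3/20·y_{n+1}] ⇒ (1 − 3/20z)y_{n+1} = (1 + 17/20z)y_n
  so R(z) = (1 + 17/20z)/(1 − 3/20z).

Need |R(x)|<1, x<0.
x=-0.61: |R|=0.4411
R=−1: 1+17/20x = −1+3/20x ⇒ -7/10x=2 ⇒ x=2/(-7/10)=-2.8571
Confirm numerically:
  x=-2.809: |R|=0.97629 <1
  x=-2.741: |R|=0.94239 <1
  x=-1.715: |R|=0.36409 <1
  x=-3.454: |R|=1.27521 >1
  x=-3.052: |R|=1.09357 >1
Stable set (-2.8571, 0).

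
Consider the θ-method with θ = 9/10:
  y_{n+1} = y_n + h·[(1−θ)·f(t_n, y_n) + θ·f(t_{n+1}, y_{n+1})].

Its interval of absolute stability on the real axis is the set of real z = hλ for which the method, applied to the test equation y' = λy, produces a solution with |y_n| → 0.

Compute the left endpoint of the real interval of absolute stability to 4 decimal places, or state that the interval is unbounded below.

Set f=λy, z=hλ:
  y_{n+1} = y_n + z·[1/10·y_n + 9/10·y_{n+1}] ⇒ (1 − 9/10z)y_{n+1} = (1 + 1/10z)y_n
  so R(z) = (1 + 1/10z)/(1 − 9/10z).

Boundary: |R(x)|=1, x<0.
x=-1.71: |R|=0.3265
x=-2: |R|=0.2857
x=-10: |R|=0.0000
x=-100: |R|=0.0989
θ=9/10≥1/2 ⇒ |1+1/10x|<|1−9/10x| ∀x<0 ⇒ stable on all of ℝ⁻.

interval (−∞, 0).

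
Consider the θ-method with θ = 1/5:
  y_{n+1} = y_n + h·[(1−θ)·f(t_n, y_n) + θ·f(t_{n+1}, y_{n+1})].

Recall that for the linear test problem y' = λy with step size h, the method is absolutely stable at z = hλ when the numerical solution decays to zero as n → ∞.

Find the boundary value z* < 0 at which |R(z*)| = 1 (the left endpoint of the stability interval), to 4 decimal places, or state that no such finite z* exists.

Set f=λy, z=hλ:
  y_{n+1} = y_n + z·[4/5·y_n + 1/5·y_{n+1}] ⇒ (1 − 1/5z)y_{n+1} = (1 + 4/5z)y_n
  R(z) = (1 + 4/5z)/(1 − 1/5z).

Solve |R(x)|<1 on ℝ⁻.
x=-0.69: |R|=0.3937
R=−1: 1+4/5x = −1+1/5x ⇒ -3/5x=2 ⇒ x=2/(-3/5)=-3.3333
Confirm numerically:
  x=-2.995: |R|=0.87305 <1
  x=-2.411: |R|=0.62664 <1
  x=-2.200: |R|=0.52778 <1
  x=-3.860: |R|=1.17833 >1
  x=-3.458: |R|=1.04422 >1
Stable set (-3.3333, 0).

z* = -3.3333.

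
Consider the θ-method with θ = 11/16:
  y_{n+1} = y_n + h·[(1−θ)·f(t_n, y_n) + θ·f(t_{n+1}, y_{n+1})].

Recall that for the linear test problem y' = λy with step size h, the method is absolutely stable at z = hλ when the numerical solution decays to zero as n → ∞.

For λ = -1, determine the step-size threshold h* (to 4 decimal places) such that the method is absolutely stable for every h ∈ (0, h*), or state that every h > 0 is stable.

interval (−∞, 0). Any h>0 works for λ=-1.

With y'=λy (z=hλ):
  y_{n+1} = y_n + z·[5/16·y_n + 11/16·y_{n+1}] ⇒ (1 − 11/16z)y_{n+1} = (1 + 5/16z)y_n
  R(z) = (1 + 5/16z)/(1 − 11/16z).

Need |R(x)|<1, x<0.
x=-1.03: |R|=0.3970
x=-2: |R|=0.1579
x=-10: |R|=0.2698
x=-100: |R|=0.4337
θ=11/16≥1/2 ⇒ |1+5/16x|<|1−11/16x| ∀x<0 ⇒ interval (−∞,0).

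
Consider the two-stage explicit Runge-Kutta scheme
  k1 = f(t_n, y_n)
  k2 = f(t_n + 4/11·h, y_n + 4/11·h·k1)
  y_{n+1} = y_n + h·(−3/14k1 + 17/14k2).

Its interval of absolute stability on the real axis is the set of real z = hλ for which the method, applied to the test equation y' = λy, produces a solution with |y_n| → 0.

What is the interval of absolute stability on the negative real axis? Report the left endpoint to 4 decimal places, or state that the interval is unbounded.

(-2.2647, 0).

Set f=λy, z=hλ:
  k1=λy_n ⇒ h·k1=z·y_n;  k2=λ(1+4/11z)y_n ⇒ h·k2=z(1+4/11z)y_n
  y_{n+1}/y_n = 1 − 3/14z + 17/14z(1+4/11z) = 1 + z + 34/77z²
  R(z) = 1 + z + 34/77z².

Need |R(x)|<1, x<0.
x=-0.57: |R|=0.5735
R=1: x+34/77x²=0 ⇒ x=−77/34=-2.2647; min R=1−1/(4·34/77)=0.4338>−1
Confirm numerically:
  x=-2.168: |R|=0.90742 <1
  x=-1.663: |R|=0.55816 <1
  x=-1.407: |R|=0.46713 <1
  x=-2.839: |R|=1.71993 >1
  x=-2.450: |R|=1.20045 >1
  x=-2.388: |R|=1.13001 >1
So |R|<1 on (-2.2647, 0).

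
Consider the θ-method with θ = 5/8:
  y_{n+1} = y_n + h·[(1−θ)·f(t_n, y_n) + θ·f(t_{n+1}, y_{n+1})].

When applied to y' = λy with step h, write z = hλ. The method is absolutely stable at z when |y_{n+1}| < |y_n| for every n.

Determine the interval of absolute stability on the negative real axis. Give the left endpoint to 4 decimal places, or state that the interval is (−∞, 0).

Test eqn y'=λy, z=hλ:
  y_{n+1} = y_n + z·[3/8·y_n + 5/8·y_{n+1}] ⇒ (1 − 5/8z)y_{n+1} = (1 + 3/8z)y_n
  R(z) = (1 + 3/8z)/(1 − 5/8z).

Need |R(x)|<1, x<0.
x=-1.61: |R|=0.1975
x=-2: |R|=0.1111
x=-10: |R|=0.3793
x=-100: |R|=0.5748
θ=5/8≥1/2 ⇒ |1+3/8x|<|1−5/8x| ∀x<0 ⇒ stable on all of ℝ⁻.

interval (−∞, 0).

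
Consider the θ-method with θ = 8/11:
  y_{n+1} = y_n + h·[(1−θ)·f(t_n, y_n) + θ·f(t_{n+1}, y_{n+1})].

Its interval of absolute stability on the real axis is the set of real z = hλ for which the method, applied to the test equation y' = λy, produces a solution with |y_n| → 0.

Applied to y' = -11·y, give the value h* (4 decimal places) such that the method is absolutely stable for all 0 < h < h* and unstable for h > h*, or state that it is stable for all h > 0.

Test eqn y'=λy, z=hλ:
  y_{n+1} = y_n + z·[3/11·y_n + 8/11·y_{n+1}] ⇒ (1 − 8/11z)y_{n+1} = (1 + 3/11z)y_n
  R(z) = (1 + 3/11z)/(1 − 8/11z).

Solve |R(x)|<1 on ℝ⁻.
x=-1.51: |R|=0.2803
x=-2: |R|=0.1852
x=-10: |R|=0.2088
x=-100: |R|=0.3564
θ=8/11≥1/2 ⇒ |1+3/11x|<|1−8/11x| ∀x<0 ⇒ unbounded interval.

unbounded; (−∞, 0). Any h>0 works for λ=-11.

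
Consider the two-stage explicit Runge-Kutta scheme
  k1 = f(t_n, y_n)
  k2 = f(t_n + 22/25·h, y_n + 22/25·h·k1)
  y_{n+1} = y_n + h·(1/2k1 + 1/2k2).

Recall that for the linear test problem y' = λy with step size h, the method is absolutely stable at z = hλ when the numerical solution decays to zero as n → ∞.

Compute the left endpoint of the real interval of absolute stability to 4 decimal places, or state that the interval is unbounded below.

On y'=λy, z=hλ:
  k1=λy_n ⇒ h·k1=z·y_n;  k2=λ(1+22/25z)y_n ⇒ h·k2=z(1+22/25z)y_n
  y_{n+1}/y_n = 1 + 1/2z + 1/2z(1+22/25z) = 1 + z + 11/25z²
  ⇒ R(z) = 1 + z + 11/25z².

Solve |R(x)|<1 on ℝ⁻.
x=-1.24: |R|=0.4365
R=1: x+11/25x²=0 ⇒ x=−25/11=-2.2727; min R=1−1/(4·11/25)=0.4318>−1
Confirm numerically:
  x=-1.771: |R|=0.60903 <1
  x=-1.732: |R|=0.58792 <1
  x=-1.476: |R|=0.48257 <1
  x=-1.205: |R|=0.43389 <1
  x=-2.842: |R|=1.71186 >1
  x=-2.724: |R|=1.54088 >1
  x=-2.448: |R|=1.18879 >1
So |R|<1 on (-2.2727, 0).

left endpoint -2.2727.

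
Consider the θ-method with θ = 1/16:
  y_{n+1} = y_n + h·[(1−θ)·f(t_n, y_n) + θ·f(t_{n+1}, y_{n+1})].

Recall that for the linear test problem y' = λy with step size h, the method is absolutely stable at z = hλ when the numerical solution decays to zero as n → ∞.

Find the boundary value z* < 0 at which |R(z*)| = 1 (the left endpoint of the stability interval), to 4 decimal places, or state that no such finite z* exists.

With y'=λy (z=hλ):
  y_{n+1} = y_n + z·[15/16·y_n + 1/16·y_{n+1}] ⇒ (1 − 1/16z)y_{n+1} = (1 + 15/16z)y_n
  R(z) = (1 + 15/16z)/(1 − 1/16z).

Need |R(x)|<1, x<0.
x=-0.31: |R|=0.6959
R=−1: 1+15/16x = −1+1/16x ⇒ -7/8x=2 ⇒ x=2/(-7/8)=-2.2857
Confirm numerically:
  x=-2.088: |R|=0.84697 <1
  x=-1.963: |R|=0.74848 <1
  x=-1.647: |R|=0.49328 <1
  x=-1.615: |R|=0.46693 <1
  x=-2.734: |R|=1.33501 >1
  x=-2.650: |R|=1.27346 >1
  x=-2.341: |R|=1.04220 >1
Interval (-2.2857, 0).

z* = -2.2857.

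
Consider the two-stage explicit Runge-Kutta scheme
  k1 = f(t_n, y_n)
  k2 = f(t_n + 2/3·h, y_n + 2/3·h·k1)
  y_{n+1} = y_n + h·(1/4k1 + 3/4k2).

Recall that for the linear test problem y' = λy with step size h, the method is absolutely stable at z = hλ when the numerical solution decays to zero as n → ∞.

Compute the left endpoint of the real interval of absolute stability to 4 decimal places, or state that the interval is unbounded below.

Test eqn y'=λy, z=hλ:
  k1=λy_n ⇒ h·k1=z·y_n;  k2=λ(1+2/3z)y_n ⇒ h·k2=z(1+2/3z)y_n
  y_{n+1}/y_n = 1 + 1/4z + 3/4z(1+2/3z) = 1 + z + 1/2z²
  Hence R(z) = 1 + z + 1/2z².

Find x<0 with |R(x)|<1.
x=-0.35: |R|=0.7113
R=1: x+1/2x²=0 ⇒ x=−2=-2.0000; min R=1−1/(4·1/2)=0.5000>−1
Confirm numerically:
  x=-1.158: |R|=0.51248 <1
  x=-1.082: |R|=0.50336 <1
  x=-1.051: |R|=0.50130 <1
  x=-2.595: |R|=1.77201 >1
  x=-2.352: |R|=1.41395 >1
  x=-2.121: |R|=1.12832 >1
Stable set (-2.0000, 0).

z* = -2.0000.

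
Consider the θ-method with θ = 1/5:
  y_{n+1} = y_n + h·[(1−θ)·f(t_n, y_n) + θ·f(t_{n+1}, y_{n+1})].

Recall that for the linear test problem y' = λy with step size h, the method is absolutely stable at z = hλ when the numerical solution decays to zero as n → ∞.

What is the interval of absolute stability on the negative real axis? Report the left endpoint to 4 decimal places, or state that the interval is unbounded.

z∈(-3.3333,0).

On y'=λy, z=hλ:
  y_{n+1} = y_n + z·[4/5·y_n + 1/5·y_{n+1}] ⇒ (1 − 1/5z)y_{n+1} = (1 + 4/5z)y_n
  ⇒ R(z) = (1 + 4/5z)/(1 − 1/5z).

Boundary: |R(x)|=1, x<0.
x=-0.44: |R|=0.5956
R=−1: 1+4/5x = −1+1/5x ⇒ -3/5x=2 ⇒ x=2/(-3/5)=-3.3333
Confirm numerically:
  x=-2.949: |R|=0.85495 <1
  x=-2.073: |R|=0.46543 <1
  x=-1.879: |R|=0.36575 <1
  x=-3.554: |R|=1.07739 >1
  x=-3.524: |R|=1.06710 >1
  x=-3.480: |R|=1.05189 >1
Stable set (-3.3333, 0).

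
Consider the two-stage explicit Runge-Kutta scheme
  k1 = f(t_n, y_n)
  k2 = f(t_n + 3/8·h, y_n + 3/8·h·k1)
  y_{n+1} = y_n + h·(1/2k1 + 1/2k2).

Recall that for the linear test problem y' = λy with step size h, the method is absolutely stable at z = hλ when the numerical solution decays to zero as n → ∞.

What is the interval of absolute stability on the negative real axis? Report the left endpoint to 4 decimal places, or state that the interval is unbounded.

(-5.3333, 0).

Set f=λy, z=hλ:
  k1=λy_n ⇒ h·k1=z·y_n;  k2=λ(1+3/8z)y_n ⇒ h·k2=z(1+3/8z)y_n
  y_{n+1}/y_n = 1 + 1/2z + 1/2z(1+3/8z) = 1 + z + 3/16z²
  R(z) = 1 + z + 3/16z².

Find x<0 with |R(x)|<1.
x=-1.01: |R|=0.1813
R=1: x+3/16x²=0 ⇒ x=−16/3=-5.3333; min R=1−1/(4·3/16)=-0.3333>−1
Confirm numerically:
  x=-4.679: |R|=0.42595 <1
  x=-3.191: |R|=0.28178 <1
  x=-2.339: |R|=0.31320 <1
  x=-5.797: |R|=1.50398 >1
  x=-5.558: |R|=1.23413 >1
  x=-5.398: |R|=1.06545 >1
Interval (-5.3333, 0).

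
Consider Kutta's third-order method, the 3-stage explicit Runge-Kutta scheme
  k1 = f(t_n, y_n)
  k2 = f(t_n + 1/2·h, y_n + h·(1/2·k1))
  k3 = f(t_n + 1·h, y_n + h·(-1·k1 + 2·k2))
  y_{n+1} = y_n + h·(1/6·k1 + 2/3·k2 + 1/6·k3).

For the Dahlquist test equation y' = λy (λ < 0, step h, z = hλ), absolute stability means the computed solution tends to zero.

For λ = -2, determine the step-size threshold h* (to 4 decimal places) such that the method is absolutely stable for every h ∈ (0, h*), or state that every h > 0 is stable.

With y'=λy (z=hλ):
  order 3, 3-stage ⇒ R(z)=1+z+z^2/2+z^3/6
  (e.g. R(-1.45)=0.09315, |R|=0.09315)

Find x<0 with |R(x)|<1.
x=-1.45: |R|=0.0931
|R(-2.88)|=1.7141 |R(-1.37)|=0.1399 |R(-0.87)|=0.3987
Bisect:
  x_lo=-3.0155 |R|=2.0390  x_hi=-0.0720 |R|=0.9305
  mid=-1.54376 |R|=0.03466 →hi
  mid=-2.27964 |R|=0.65572 →hi
  mid=-2.64758 |R|=1.23586 →lo
  mid=-2.46361 |R|=0.92102 →hi
  mid=-2.55560 |R|=1.07186 →lo
  mid=-2.50960 |R|=0.99484 →hi
  mid=-2.53260 |R|=1.03294 →lo
  mid=-2.52110 |R|=1.01379 →lo
  mid=-2.51535 |R|=1.00429 →lo
  mid=-2.51248 |R|=0.99956 →hi
  ...
  [-2.51284,-2.51266] ⇒ x*=-2.5127
Stable set (-2.5127, 0).

(-2.5127,0); λ=-2 ⇒ h* = 1.2564.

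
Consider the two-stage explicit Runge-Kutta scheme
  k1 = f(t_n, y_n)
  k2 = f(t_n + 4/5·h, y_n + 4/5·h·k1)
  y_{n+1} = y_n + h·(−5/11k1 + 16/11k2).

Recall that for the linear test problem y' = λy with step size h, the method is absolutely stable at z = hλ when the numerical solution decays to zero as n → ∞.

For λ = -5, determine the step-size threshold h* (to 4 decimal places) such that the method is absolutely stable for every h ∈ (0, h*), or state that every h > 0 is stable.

(-0.8594,0); λ=-5 ⇒ h* = (55/64)/5 = 0.1719.

Test eqn y'=λy, z=hλ:
  k1=λy_n ⇒ h·k1=z·y_n;  k2=λ(1+4/5z)y_n ⇒ h·k2=z(1+4/5z)y_n
  y_{n+1}/y_n = 1 − 5/11z + 16/11z(1+4/5z) = 1 + z + 64/55z²
  Hence R(z) = 1 + z + 64/55z².

Boundary: |R(x)|=1, x<0.
x=-0.61: |R|=0.8230
R=1: x+64/55x²=0 ⇒ x=−55/64=-0.8594; min R=1−1/(4·64/55)=0.7852>−1
Confirm numerically:
  x=-0.802: |R|=0.94646 <1
  x=-0.621: |R|=0.82775 <1
  x=-0.527: |R|=0.79618 <1
  x=-0.346: |R|=0.79331 <1
  x=-1.284: |R|=1.63444 >1
  x=-0.946: |R|=1.09536 >1
  x=-0.928: |R|=1.07411 >1
So |R|<1 on (-0.8594, 0).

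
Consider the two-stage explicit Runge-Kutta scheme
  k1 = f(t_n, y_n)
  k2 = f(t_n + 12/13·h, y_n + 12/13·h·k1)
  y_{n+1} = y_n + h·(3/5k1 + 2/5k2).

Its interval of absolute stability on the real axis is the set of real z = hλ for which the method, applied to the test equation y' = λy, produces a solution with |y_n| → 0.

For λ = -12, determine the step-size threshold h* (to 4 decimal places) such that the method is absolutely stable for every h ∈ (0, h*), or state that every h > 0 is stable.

Test eqn y'=λy, z=hλ:
  k1=λy_n ⇒ h·k1=z·y_n;  k2=λ(1+12/13z)y_n ⇒ h·k2=z(1+12/13z)y_n
  y_{n+1}/y_n = 1 + 3/5z + 2/5z(1+12/13z) = 1 + z + 24/65z²
  R(z) = 1 + z + 24/65z².

Need |R(x)|<1, x<0.
x=-1.5: |R|=0.3308
R=1: x+24/65x²=0 ⇒ x=−65/24=-2.7083; min R=1−1/(4·24/65)=0.3229>−1
Confirm numerically:
  x=-2.362: |R|=0.69795 <1
  x=-2.353: |R|=0.69129 <1
  x=-2.085: |R|=0.52013 <1
  x=-3.173: |R|=1.54439 >1
  x=-3.108: |R|=1.45865 >1
  x=-3.063: |R|=1.40111 >1
Interval (-2.7083, 0).

(-2.7083,0); λ=-12 ⇒ h* = (65/24)/12 = 0.2257.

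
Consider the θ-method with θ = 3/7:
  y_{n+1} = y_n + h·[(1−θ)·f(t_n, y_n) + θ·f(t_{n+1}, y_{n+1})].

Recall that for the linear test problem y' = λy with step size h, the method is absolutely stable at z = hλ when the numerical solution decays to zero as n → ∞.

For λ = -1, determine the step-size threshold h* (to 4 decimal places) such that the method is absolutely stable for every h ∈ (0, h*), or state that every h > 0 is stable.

On y'=λy, z=hλ:
  y_{n+1} = y_n + z·[4/7·y_n + 3/7·y_{n+1}] ⇒ (1 − 3/7z)y_{n+1} = (1 + 4/7z)y_n
  R(z) = (1 + 4/7z)/(1 − 3/7z).

Solve |R(x)|<1 on ℝ⁻.
x=-1.47: |R|=0.0982
R=−1: 1+4/7x = −1+3/7x ⇒ -1/7x=2 ⇒ x=2/(-1/7)=-14.0000
Confirm numerically:
  x=-13.677: |R|=0.99328 <1
  x=-11.850: |R|=0.94947 <1
  x=-7.050: |R|=0.75311 <1
  x=-14.415: |R|=1.00826 >1
  x=-14.293: |R|=1.00587 >1
  x=-14.245: |R|=1.00493 >1
So |R|<1 on (-14.0000, 0).

(-14.0000,0); λ=-1 ⇒ h* = (14)/1 = 14.0000.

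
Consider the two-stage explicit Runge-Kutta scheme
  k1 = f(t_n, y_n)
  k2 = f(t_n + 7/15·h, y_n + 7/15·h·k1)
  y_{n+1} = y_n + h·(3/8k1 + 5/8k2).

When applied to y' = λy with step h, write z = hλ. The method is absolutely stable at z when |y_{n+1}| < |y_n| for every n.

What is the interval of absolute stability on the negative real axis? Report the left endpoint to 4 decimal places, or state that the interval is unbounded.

On y'=λy, z=hλ:
  k1=λy_n ⇒ h·k1=z·y_n;  k2=λ(1+7/15z)y_n ⇒ h·k2=z(1+7/15z)y_n
  y_{n+1}/y_n = 1 + 3/8z + 5/8z(1+7/15z) = 1 + z + 7/24z²
  Hence R(z) = 1 + z + 7/24z².

Need |R(x)|<1, x<0.
x=-0.55: |R|=0.5382
R=1: x+7/24x²=0 ⇒ x=−24/7=-3.4286; min R=1−1/(4·7/24)=0.1429>−1
Confirm numerically:
  x=-2.563: |R|=0.35295 <1
  x=-1.988: |R|=0.16471 <1
  x=-1.459: |R|=0.16187 <1
  x=-1.377: |R|=0.17604 <1
  x=-3.976: |R|=1.63483 >1
  x=-3.678: |R|=1.26757 >1
Interval (-3.4286, 0).

(-3.4286, 0).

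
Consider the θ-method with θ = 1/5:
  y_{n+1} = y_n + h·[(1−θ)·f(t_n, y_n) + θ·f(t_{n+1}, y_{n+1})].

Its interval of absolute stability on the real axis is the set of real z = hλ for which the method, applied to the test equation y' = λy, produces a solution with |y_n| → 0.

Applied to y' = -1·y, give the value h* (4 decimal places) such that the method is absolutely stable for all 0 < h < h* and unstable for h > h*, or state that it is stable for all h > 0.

(-3.3333,0); λ=-1 ⇒ h* = (10/3)/1 = 3.3333.

Test eqn y'=λy, z=hλ:
  y_{n+1} = y_n + z·[4/5·y_n + 1/5·y_{n+1}] ⇒ (1 − 1/5z)y_{n+1} = (1 + 4/5z)y_n
  ⇒ R(z) = (1 + 4/5z)/(1 − 1/5z).

Find x<0 with |R(x)|<1.
x=-1.21: |R|=0.0258
R=−1: 1+4/5x = −1+1/5x ⇒ -3/5x=2 ⇒ x=2/(-3/5)=-3.3333
Confirm numerically:
  x=-2.904: |R|=0.83704 <1
  x=-2.707: |R|=0.75620 <1
  x=-2.003: |R|=0.43010 <1
  x=-3.928: |R|=1.19982 >1
  x=-3.853: |R|=1.17610 >1
  x=-3.681: |R|=1.12015 >1
Interval (-3.3333, 0).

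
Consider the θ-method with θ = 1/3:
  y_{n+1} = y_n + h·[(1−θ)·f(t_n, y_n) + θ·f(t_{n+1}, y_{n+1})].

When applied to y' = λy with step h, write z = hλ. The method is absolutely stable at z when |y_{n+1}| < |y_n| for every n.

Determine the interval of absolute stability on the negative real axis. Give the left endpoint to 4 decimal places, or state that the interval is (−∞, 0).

z∈(-6.0000,0).

Test eqn y'=λy, z=hλ:
  y_{n+1} = y_n + z·[2/3·y_n + 1/3·y_{n+1}] ⇒ (1 − 1/3z)y_{n+1} = (1 + 2/3z)y_n
  so R(z) = (1 + 2/3z)/(1 − 1/3z).

Boundary: |R(x)|=1, x<0.
x=-1.43: |R|=0.0316
R=−1: 1+2/3x = −1+1/3x ⇒ -1/3x=2 ⇒ x=2/(-1/3)=-6.0000
Confirm numerically:
  x=-5.274: |R|=0.91226 <1
  x=-5.247: |R|=0.90869 <1
  x=-4.754: |R|=0.83931 <1
  x=-6.301: |R|=1.03236 >1
  x=-6.148: |R|=1.01618 >1
  x=-6.114: |R|=1.01251 >1
Stable set (-6.0000, 0).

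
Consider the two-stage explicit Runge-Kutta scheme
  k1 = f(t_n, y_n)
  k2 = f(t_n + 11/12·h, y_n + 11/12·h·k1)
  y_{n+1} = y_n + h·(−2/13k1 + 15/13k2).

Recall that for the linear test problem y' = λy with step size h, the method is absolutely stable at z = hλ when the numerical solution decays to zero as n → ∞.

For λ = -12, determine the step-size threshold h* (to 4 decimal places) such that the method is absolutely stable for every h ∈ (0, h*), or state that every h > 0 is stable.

(-0.9455,0); λ=-12 ⇒ h* = (52/55)/12 = 0.0788.

Set f=λy, z=hλ:
  k1=λy_n ⇒ h·k1=z·y_n;  k2=λ(1+11/12z)y_n ⇒ h·k2=z(1+11/12z)y_n
  y_{n+1}/y_n = 1 − 2/13z + 15/13z(1+11/12z) = 1 + z + 55/52z²
  so R(z) = 1 + z + 55/52z².

Boundary: |R(x)|=1, x<0.
x=-1.15: |R|=1.2488
R=1: x+55/52x²=0 ⇒ x=−52/55=-0.9455; min R=1−1/(4·55/52)=0.7636>−1
Confirm numerically:
  x=-0.903: |R|=0.95945 <1
  x=-0.822: |R|=0.89267 <1
  x=-0.778: |R|=0.86220 <1
  x=-0.637: |R|=0.79218 <1
  x=-1.310: |R|=1.50511 >1
  x=-1.267: |R|=1.43090 >1
  x=-1.251: |R|=1.40429 >1
Stable set (-0.9455, 0).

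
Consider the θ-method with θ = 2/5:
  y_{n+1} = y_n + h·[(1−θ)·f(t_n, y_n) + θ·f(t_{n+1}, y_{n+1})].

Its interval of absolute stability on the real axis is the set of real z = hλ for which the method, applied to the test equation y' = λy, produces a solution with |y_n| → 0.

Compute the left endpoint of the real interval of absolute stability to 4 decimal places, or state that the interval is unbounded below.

left endpoint -10.0000.

With y'=λy (z=hλ):
  y_{n+1} = y_n + z·[3/5·y_n + 2/5·y_{n+1}] ⇒ (1 − 2/5z)y_{n+1} = (1 + 3/5z)y_n
  Hence R(z) = (1 + 3/5z)/(1 − 2/5z).

Boundary: |R(x)|=1, x<0.
x=-0.66: |R|=0.4778
R=−1: 1+3/5x = −1+2/5x ⇒ -1/5x=2 ⇒ x=2/(-1/5)=-10.0000
Confirm numerically:
  x=-9.657: |R|=0.98589 <1
  x=-9.374: |R|=0.97364 <1
  x=-8.403: |R|=0.92676 <1
  x=-4.144: |R|=0.55930 <1
  x=-10.521: |R|=1.02001 >1
  x=-10.496: |R|=1.01908 >1
  x=-10.106: |R|=1.00420 >1
So |R|<1 on (-10.0000, 0).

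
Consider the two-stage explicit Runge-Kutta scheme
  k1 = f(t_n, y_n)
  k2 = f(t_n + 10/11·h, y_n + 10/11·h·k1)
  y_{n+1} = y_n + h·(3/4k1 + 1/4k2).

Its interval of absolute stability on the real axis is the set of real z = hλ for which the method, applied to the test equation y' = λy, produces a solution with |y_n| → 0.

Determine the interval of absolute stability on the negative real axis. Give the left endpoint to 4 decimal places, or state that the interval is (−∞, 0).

z∈(-4.4000,0).

With y'=λy (z=hλ):
  k1=λy_n ⇒ h·k1=z·y_n;  k2=λ(1+10/11z)y_n ⇒ h·k2=z(1+10/11z)y_n
  y_{n+1}/y_n = 1 + 3/4z + 1/4z(1+10/11z) = 1 + z + 5/22z²
  ⇒ R(z) = 1 + z + 5/22z².

Find x<0 with |R(x)|<1.
x=-0.48: |R|=0.5724
R=1: x+5/22x²=0 ⇒ x=−22/5=-4.4000; min R=1−1/(4·5/22)=-0.1000>−1
Confirm numerically:
  x=-3.160: |R|=0.10945 <1
  x=-3.110: |R|=0.08820 <1
  x=-2.834: |R|=0.00865 <1
  x=-2.592: |R|=0.06508 <1
  x=-4.663: |R|=1.27872 >1
  x=-4.578: |R|=1.18520 >1
Interval (-4.4000, 0).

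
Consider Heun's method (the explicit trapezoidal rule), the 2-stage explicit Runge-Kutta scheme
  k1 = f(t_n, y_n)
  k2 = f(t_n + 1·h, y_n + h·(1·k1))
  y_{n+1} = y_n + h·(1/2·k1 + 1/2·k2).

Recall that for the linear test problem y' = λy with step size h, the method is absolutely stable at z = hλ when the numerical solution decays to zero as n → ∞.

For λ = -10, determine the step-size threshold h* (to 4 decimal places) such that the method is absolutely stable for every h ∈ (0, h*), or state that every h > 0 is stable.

With y'=λy (z=hλ):
  order 2, 2-stage ⇒ R(z)=1+z+z^2/2
  (e.g. R(-1.18)=0.51620, |R|=0.51620)

Need |R(x)|<1, x<0.
x=-1.18: |R|=0.5162
|R(-2.36)|=1.4248 |R(-1.94)|=0.9418 |R(-0.88)|=0.5072
Bisect:
  x_lo=-2.4157 |R|=1.5021  x_hi=-0.2765 |R|=0.7617
  mid=-1.34610 |R|=0.55989 →hi
  mid=-1.88089 |R|=0.88798 →hi
  mid=-2.14828 |R|=1.15927 →lo
  mid=-2.01458 |R|=1.01469 →lo
  mid=-1.94774 |R|=0.94910 →hi
  mid=-1.98116 |R|=0.98134 →hi
  mid=-1.99787 |R|=0.99787 →hi
  mid=-2.00623 |R|=1.00625 →lo
  ...
  [-2.00009,-1.99996] ⇒ x*=-2.0000
Interval (-2.0000, 0).

(-2.0000,0); λ=-10 ⇒ h* = 0.2000.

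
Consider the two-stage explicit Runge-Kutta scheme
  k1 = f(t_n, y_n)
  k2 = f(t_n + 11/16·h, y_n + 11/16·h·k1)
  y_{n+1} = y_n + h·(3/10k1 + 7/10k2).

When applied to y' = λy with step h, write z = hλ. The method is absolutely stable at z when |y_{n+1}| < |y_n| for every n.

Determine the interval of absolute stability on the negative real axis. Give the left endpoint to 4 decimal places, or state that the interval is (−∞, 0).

On y'=λy, z=hλ:
  k1=λy_n ⇒ h·k1=z·y_n;  k2=λ(1+11/16z)y_n ⇒ h·k2=z(1+11/16z)y_n
  y_{n+1}/y_n = 1 + 3/10z + 7/10z(1+11/16z) = 1 + z + 77/160z²
  R(z) = 1 + z + 77/160z².

Find x<0 with |R(x)|<1.
x=-0.99: |R|=0.4817
R=1: x+77/160x²=0 ⇒ x=−160/77=-2.0779; min R=1−1/(4·77/160)=0.4805>−1
Confirm numerically:
  x=-1.865: |R|=0.80890 <1
  x=-1.570: |R|=0.61623 <1
  x=-1.502: |R|=0.58370 <1
  x=-1.052: |R|=0.48060 <1
  x=-2.531: |R|=1.55187 >1
  x=-2.454: |R|=1.44414 >1
Stable set (-2.0779, 0).

(-2.0779, 0).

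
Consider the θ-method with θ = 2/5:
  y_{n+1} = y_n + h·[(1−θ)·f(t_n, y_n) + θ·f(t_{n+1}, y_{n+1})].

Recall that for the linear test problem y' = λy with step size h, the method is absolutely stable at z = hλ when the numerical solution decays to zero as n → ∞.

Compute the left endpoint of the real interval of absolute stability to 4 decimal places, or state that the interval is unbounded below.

z* = -10.0000.

On y'=λy, z=hλ:
  y_{n+1} = y_n + z·[3/5·y_n + 2/5·y_{n+1}] ⇒ (1 − 2/5z)y_{n+1} = (1 + 3/5z)y_n
  ⇒ R(z) = (1 + 3/5z)/(1 − 2/5z).

Solve |R(x)|<1 on ℝ⁻.
x=-1.21: |R|=0.1846
R=−1: 1+3/5x = −1+2/5x ⇒ -1/5x=2 ⇒ x=2/(-1/5)=-10.0000
Confirm numerically:
  x=-7.735: |R|=0.88935 <1
  x=-4.504: |R|=0.60765 <1
  x=-4.067: |R|=0.54827 <1
  x=-10.572: |R|=1.02188 >1
  x=-10.050: |R|=1.00199 >1
Interval (-10.0000, 0).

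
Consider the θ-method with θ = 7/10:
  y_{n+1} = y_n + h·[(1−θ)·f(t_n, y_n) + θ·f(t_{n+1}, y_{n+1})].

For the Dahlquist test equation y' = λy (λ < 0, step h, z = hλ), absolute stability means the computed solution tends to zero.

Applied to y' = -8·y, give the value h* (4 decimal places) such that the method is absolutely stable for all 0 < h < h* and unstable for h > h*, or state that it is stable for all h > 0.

(−∞, 0) — no finite endpoint. Any h>0 works for λ=-8.

Set f=λy, z=hλ:
  y_{n+1} = y_n + z·[3/10·y_n + 7/10·y_{n+1}] ⇒ (1 − 7/10z)y_{n+1} = (1 + 3/10z)y_n
  R(z) = (1 + 3/10z)/(1 − 7/10z).

Boundary: |R(x)|=1, x<0.
x=-0.4: |R|=0.6875
x=-2: |R|=0.1667
x=-10: |R|=0.2500
x=-100: |R|=0.4085
θ=7/10≥1/2 ⇒ |1+3/10x|<|1−7/10x| ∀x<0 ⇒ stable on all of ℝ⁻.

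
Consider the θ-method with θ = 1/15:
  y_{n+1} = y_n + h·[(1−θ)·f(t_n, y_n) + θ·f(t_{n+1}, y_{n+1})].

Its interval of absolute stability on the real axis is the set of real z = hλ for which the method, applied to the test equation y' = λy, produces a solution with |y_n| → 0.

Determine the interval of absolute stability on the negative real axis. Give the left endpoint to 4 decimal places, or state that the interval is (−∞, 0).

(-2.3077, 0).

Set f=λy, z=hλ:
  y_{n+1} = y_n + z·[14/15·y_n + 1/15·y_{n+1}] ⇒ (1 − 1/15z)y_{n+1} = (1 + 14/15z)y_n
  Hence R(z) = (1 + 14/15z)/(1 − 1/15z).

Find x<0 with |R(x)|<1.
x=-1.31: |R|=0.2048
R=−1: 1+14/15x = −1+1/15x ⇒ -13/15x=2 ⇒ x=2/(-13/15)=-2.3077
Confirm numerically:
  x=-2.048: |R|=0.80197 <1
  x=-2.011: |R|=0.77326 <1
  x=-1.786: |R|=0.59597 <1
  x=-1.329: |R|=0.22083 <1
  x=-2.766: |R|=1.33536 >1
  x=-2.707: |R|=1.29316 >1
  x=-2.389: |R|=1.06079 >1
Stable set (-2.3077, 0).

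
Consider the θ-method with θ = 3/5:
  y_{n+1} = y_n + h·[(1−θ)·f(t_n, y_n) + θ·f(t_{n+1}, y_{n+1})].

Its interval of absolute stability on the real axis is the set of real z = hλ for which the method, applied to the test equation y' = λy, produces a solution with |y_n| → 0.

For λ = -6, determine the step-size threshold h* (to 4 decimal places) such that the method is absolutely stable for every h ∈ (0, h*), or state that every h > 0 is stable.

interval (−∞, 0). Any h>0 works for λ=-6.

With y'=λy (z=hλ):
  y_{n+1} = y_n + z·[2/5·y_n + 3/5·y_{n+1}] ⇒ (1 − 3/5z)y_{n+1} = (1 + 2/5z)y_n
  ⇒ R(z) = (1 + 2/5z)/(1 − 3/5z).

Boundary: |R(x)|=1, x<0.
x=-0.85: |R|=0.4371
x=-2: |R|=0.0909
x=-10: |R|=0.4286
x=-100: |R|=0.6393
θ=3/5≥1/2 ⇒ |1+2/5x|<|1−3/5x| ∀x<0 ⇒ stable on all of ℝ⁻.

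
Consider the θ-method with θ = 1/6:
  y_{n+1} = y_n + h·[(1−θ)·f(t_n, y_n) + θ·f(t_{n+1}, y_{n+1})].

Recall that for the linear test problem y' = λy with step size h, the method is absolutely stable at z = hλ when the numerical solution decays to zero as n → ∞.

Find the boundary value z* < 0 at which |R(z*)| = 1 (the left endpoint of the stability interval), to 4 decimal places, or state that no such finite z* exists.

z* = -3.0000.

Test eqn y'=λy, z=hλ:
  y_{n+1} = y_n + z·[5/6·y_n + 1/6·y_{n+1}] ⇒ (1 − 1/6z)y_{n+1} = (1 + 5/6z)y_n
  Hence R(z) = (1 + 5/6z)/(1 − 1/6z).

Boundary: |R(x)|=1, x<0.
x=-1.69: |R|=0.3186
R=−1: 1+5/6x = −1+1/6x ⇒ -2/3x=2 ⇒ x=2/(-2/3)=-3.0000
Confirm numerically:
  x=-2.680: |R|=0.85253 <1
  x=-2.541: |R|=0.78504 <1
  x=-2.270: |R|=0.64692 <1
  x=-2.018: |R|=0.51010 <1
  x=-3.432: |R|=1.18321 >1
  x=-3.294: |R|=1.12653 >1
  x=-3.169: |R|=1.07373 >1
Interval (-3.0000, 0).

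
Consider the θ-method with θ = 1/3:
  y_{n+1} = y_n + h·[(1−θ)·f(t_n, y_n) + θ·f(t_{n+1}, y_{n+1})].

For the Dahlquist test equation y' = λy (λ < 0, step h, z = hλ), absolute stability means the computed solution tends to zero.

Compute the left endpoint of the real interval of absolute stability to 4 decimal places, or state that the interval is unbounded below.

Set f=λy, z=hλ:
  y_{n+1} = y_n + z·[2/3·y_n + 1/3·y_{n+1}] ⇒ (1 − 1/3z)y_{n+1} = (1 + 2/3z)y_n
  ⇒ R(z) = (1 + 2/3z)/(1 − 1/3z).

Solve |R(x)|<1 on ℝ⁻.
x=-1.41: |R|=0.0408
R=−1: 1+2/3x = −1+1/3x ⇒ -1/3x=2 ⇒ x=2/(-1/3)=-6.0000
Confirm numerically:
  x=-4.621: |R|=0.81905 <1
  x=-4.488: |R|=0.79808 <1
  x=-2.646: |R|=0.40595 <1
  x=-6.427: |R|=1.04530 >1
  x=-6.082: |R|=1.00903 >1
Interval (-6.0000, 0).

left endpoint -6.0000.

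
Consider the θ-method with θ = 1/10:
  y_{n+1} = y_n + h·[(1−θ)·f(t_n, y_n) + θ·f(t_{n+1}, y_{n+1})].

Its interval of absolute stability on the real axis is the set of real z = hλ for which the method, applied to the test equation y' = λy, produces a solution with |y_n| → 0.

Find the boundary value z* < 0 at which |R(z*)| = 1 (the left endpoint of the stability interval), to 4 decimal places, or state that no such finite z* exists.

Set f=λy, z=hλ:
  y_{n+1} = y_n + z·[9/10·y_n + 1/10·y_{n+1}] ⇒ (1 − 1/10z)y_{n+1} = (1 + 9/10z)y_n
  ⇒ R(z) = (1 + 9/10z)/(1 − 1/10z).

Need |R(x)|<1, x<0.
x=-1.06: |R|=0.0416
R=−1: 1+9/10x = −1+1/10x ⇒ -4/5x=2 ⇒ x=2/(-4/5)=-2.5000
Confirm numerically:
  x=-2.387: |R|=0.92702 <1
  x=-1.534: |R|=0.32998 <1
  x=-1.170: |R|=0.04745 <1
  x=-2.827: |R|=1.20394 >1
  x=-2.767: |R|=1.16731 >1
  x=-2.725: |R|=1.14145 >1
Stable set (-2.5000, 0).

z* = -2.5000.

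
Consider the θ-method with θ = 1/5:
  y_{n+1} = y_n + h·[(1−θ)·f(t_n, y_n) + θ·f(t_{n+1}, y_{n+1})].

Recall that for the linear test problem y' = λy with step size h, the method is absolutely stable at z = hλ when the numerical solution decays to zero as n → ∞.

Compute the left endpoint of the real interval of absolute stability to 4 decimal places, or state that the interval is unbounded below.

z* = -3.3333.

Set f=λy, z=hλ:
  y_{n+1} = y_n + z·[4/5·y_n + 1/5·y_{n+1}] ⇒ (1 − 1/5z)y_{n+1} = (1 + 4/5z)y_n
  Hence R(z) = (1 + 4/5z)/(1 − 1/5z).

Need |R(x)|<1, x<0.
x=-1.38: |R|=0.0815
R=−1: 1+4/5x = −1+1/5x ⇒ -3/5x=2 ⇒ x=2/(-3/5)=-3.3333
Confirm numerically:
  x=-3.013: |R|=0.88007 <1
  x=-2.927: |R|=0.84622 <1
  x=-2.588: |R|=0.70532 <1
  x=-2.026: |R|=0.44179 <1
  x=-3.714: |R|=1.13105 >1
  x=-3.692: |R|=1.12379 >1
  x=-3.673: |R|=1.11749 >1
Stable set (-3.3333, 0).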